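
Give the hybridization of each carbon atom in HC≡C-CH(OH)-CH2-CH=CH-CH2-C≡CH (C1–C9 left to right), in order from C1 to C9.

C1 carries 2 σ bonds, plus two π bonds, giving a steric number of 2, so it is sp.
C2 (2 σ bonds, plus two π bonds) has steric number 2: sp.
C3 — 4 σ bonds. Steric number 4, so sp3.
C4: 4 σ bonds — 4 electron domains, sp3.
C5 (3 σ bonds, plus one π bond) has steric number 3: sp2.
C6: 3 σ bonds, plus one π bond; 3 regions of electron density → sp2.
C7 carries 4 σ bonds, giving a steric number of 4, so it is sp3.
C8 — 2 σ bonds, plus two π bonds. Steric number 2, so sp.
C9: 2 σ bonds, plus two π bonds; 2 regions of electron density → sp.

C1 sp, C2 sp, C3 sp3, C4 sp3, C5 sp2, C6 sp2, C7 sp3, C8 sp, C9 sp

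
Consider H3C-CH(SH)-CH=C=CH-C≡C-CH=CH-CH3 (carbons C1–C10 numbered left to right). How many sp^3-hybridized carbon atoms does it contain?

C1: sp3 ✓
C2: sp3 ✓
C3: sp2
C4: sp
C5: sp2
C6: sp
C7: sp
C8: sp2
C9: sp2
C10: sp3 ✓
C1, C2, C10 → 3 sp3 carbons.

3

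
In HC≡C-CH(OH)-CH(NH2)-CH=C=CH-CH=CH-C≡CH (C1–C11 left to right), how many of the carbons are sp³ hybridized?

2

C1: sp
C2: sp
C3: sp3 ✓
C4: sp3 ✓
C5: sp2
C6: sp
C7: sp2
C8: sp2
C9: sp2
C10: sp
C11: sp
C3, C4 → 2 sp3 carbons.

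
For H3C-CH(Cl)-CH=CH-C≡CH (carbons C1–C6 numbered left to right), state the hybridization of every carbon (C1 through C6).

C1 sp3, C2 sp3, C3 sp2, C4 sp2, C5 sp, C6 sp

C1 (4 σ bonds) has steric number 4: sp3.
C2 (4 σ bonds) has steric number 4: sp3.
C3: 3 σ bonds, plus one π bond; 3 regions of electron density → sp2.
C4 (3 σ bonds, plus one π bond) has steric number 3: sp2.
C5: 2 σ bonds, plus two π bonds — 2 electron domains, sp.
C6: 2 σ bonds, plus two π bonds; 2 regions of electron density → sp.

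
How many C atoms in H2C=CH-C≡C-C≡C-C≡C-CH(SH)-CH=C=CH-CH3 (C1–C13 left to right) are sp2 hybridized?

C1: sp2 ✓
C2: sp2 ✓
C3: sp
C4: sp
C5: sp
C6: sp
C7: sp
C8: sp
C9: sp3
C10: sp2 ✓
C11: sp
C12: sp2 ✓
C13: sp3
C1, C2, C10, C12 → 4 sp2 carbons.

4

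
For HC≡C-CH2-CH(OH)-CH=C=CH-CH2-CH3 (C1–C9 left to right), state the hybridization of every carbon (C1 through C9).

C1 — 2 σ bonds, plus two π bonds. Steric number 2, so sp.
C2 — 2 σ bonds, plus two π bonds. Steric number 2, so sp.
C3: 4 σ bonds; 4 regions of electron density → sp3.
C4 carries 4 σ bonds, giving a steric number of 4, so it is sp3.
C5 — 3 σ bonds, plus one π bond. Steric number 3, so sp2.
C6: 2 σ bonds, plus two π bonds — 2 electron domains, sp.
C7 carries 3 σ bonds, plus one π bond, giving a steric number of 3, so it is sp2.
C8 (4 σ bonds) has steric number 4: sp3.
C9: 4 σ bonds; 4 regions of electron density → sp3.

C1 sp, C2 sp, C3 sp3, C4 sp3, C5 sp2, C6 sp, C7 sp2, C8 sp3, C9 sp3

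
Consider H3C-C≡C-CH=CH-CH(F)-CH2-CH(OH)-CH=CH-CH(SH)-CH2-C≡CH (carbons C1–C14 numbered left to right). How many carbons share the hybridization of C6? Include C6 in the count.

C6 is sp3 (only σ bonds).
C1: sp3 ✓
C2: sp
C3: sp
C4: sp2
C5: sp2
C6: sp3 ✓
C7: sp3 ✓
C8: sp3 ✓
C9: sp2
C10: sp2
C11: sp3 ✓
C12: sp3 ✓
C13: sp
C14: sp
6 carbons are sp3.

6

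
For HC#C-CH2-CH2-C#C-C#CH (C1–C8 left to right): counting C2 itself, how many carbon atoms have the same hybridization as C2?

6

C2 is sp (two π bonds).
C1: sp ✓
C2: sp ✓
C3: sp3
C4: sp3
C5: sp ✓
C6: sp ✓
C7: sp ✓
C8: sp ✓
6 carbons are sp.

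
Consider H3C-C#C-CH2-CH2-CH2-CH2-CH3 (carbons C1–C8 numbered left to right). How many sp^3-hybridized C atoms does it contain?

6

C1: sp3 ✓
C2: sp
C3: sp
C4: sp3 ✓
C5: sp3 ✓
C6: sp3 ✓
C7: sp3 ✓
C8: sp3 ✓
C1, C4, C5, C6, C7, C8 → 6 sp3 carbons.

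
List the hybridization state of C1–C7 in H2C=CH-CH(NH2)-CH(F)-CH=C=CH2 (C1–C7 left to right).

C1: 3 σ bonds, plus one π bond; 3 regions of electron density → sp2.
C2: 3 σ bonds, plus one π bond; 3 regions of electron density → sp2.
C3 has 4 σ bonds: steric number 4 → sp3.
C4 — 4 σ bonds. Steric number 4, so sp3.
C5 is sp2: 3 σ bonds, plus one π bond, 3 electron-density regions.
C6 (2 σ bonds, plus two π bonds) has steric number 2: sp.
C7 is sp2: 3 σ bonds, plus one π bond, 3 electron-density regions.

C1 sp2, C2 sp2, C3 sp3, C4 sp3, C5 sp2, C6 sp, C7 sp2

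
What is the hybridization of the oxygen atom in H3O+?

Three σ bonds + one lone pair = steric number 4 → sp3.

sp3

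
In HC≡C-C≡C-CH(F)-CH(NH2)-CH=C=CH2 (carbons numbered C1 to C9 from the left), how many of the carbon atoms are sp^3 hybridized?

C1: sp
C2: sp
C3: sp
C4: sp
C5: sp3 ✓
C6: sp3 ✓
C7: sp2
C8: sp
C9: sp2
C5, C6 → 2 sp3 carbons.

2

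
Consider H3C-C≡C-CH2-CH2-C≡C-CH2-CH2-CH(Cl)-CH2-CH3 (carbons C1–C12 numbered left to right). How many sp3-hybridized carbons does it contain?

8

C1: sp3 ✓
C2: sp
C3: sp
C4: sp3 ✓
C5: sp3 ✓
C6: sp
C7: sp
C8: sp3 ✓
C9: sp3 ✓
C10: sp3 ✓
C11: sp3 ✓
C12: sp3 ✓
C1, C4, C5, C8, C9, C10, C11, C12 → 8 sp3 carbons.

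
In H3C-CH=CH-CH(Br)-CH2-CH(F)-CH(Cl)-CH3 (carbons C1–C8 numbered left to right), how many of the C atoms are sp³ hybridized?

6

C1: sp3 ✓
C2: sp2
C3: sp2
C4: sp3 ✓
C5: sp3 ✓
C6: sp3 ✓
C7: sp3 ✓
C8: sp3 ✓
C1, C4, C5, C6, C7, C8 → 6 sp3 carbons.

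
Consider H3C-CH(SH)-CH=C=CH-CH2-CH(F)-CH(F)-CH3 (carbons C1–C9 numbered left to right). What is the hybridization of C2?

C2: 4 σ bonds; 4 regions of electron density → sp3.

sp³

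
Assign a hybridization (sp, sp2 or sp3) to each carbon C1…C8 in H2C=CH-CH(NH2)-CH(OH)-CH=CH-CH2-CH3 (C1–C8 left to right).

C1: 3 σ bonds, plus one π bond; 3 regions of electron density → sp2.
C2: 3 σ bonds, plus one π bond — 3 electron domains, sp2.
C3 (4 σ bonds) has steric number 4: sp3.
C4 has 4 σ bonds: steric number 4 → sp3.
C5 has 3 σ bonds, plus one π bond: steric number 3 → sp2.
C6 (3 σ bonds, plus one π bond) has steric number 3: sp2.
C7 has 4 σ bonds: steric number 4 → sp3.
C8 (4 σ bonds) has steric number 4: sp3.

C1 sp2, C2 sp2, C3 sp3, C4 sp3, C5 sp2, C6 sp2, C7 sp3, C8 sp3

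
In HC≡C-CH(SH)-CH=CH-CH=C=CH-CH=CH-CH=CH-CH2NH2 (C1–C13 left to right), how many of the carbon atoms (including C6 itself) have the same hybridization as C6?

8

C6 is sp2 (one π bond).
C1: sp
C2: sp
C3: sp3
C4: sp2 ✓
C5: sp2 ✓
C6: sp2 ✓
C7: sp
C8: sp2 ✓
C9: sp2 ✓
C10: sp2 ✓
C11: sp2 ✓
C12: sp2 ✓
C13: sp3
8 carbons are sp2.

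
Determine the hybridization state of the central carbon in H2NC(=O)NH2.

sp^2

The central carbon has 3 σ bonds, plus one π bond: steric number 3 → sp2.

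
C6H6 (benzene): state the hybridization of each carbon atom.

Every ring carbon has three σ bonds and contributes one p electron to the aromatic π system.

sp²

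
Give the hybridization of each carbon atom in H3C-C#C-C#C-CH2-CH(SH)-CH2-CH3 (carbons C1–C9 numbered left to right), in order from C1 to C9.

C1 has 4 σ bonds: steric number 4 → sp3.
C2 has 2 σ bonds, plus two π bonds: steric number 2 → sp.
C3 has 2 σ bonds, plus two π bonds: steric number 2 → sp.
C4: 2 σ bonds, plus two π bonds; 2 regions of electron density → sp.
C5: 2 σ bonds, plus two π bonds — 2 electron domains, sp.
C6 carries 4 σ bonds, giving a steric number of 4, so it is sp3.
C7 — 4 σ bonds. Steric number 4, so sp3.
C8: 4 σ bonds; 4 regions of electron density → sp3.
C9 is sp3: 4 σ bonds, 4 electron-density regions.

C1 sp3, C2 sp, C3 sp, C4 sp, C5 sp, C6 sp3, C7 sp3, C8 sp3, C9 sp3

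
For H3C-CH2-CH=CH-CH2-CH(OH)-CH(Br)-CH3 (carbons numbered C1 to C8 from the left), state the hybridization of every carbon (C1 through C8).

C1 sp3, C2 sp3, C3 sp2, C4 sp2, C5 sp3, C6 sp3, C7 sp3, C8 sp3

C1 has 4 σ bonds: steric number 4 → sp3.
C2 (4 σ bonds) has steric number 4: sp3.
C3: 3 σ bonds, plus one π bond — 3 electron domains, sp2.
C4 carries 3 σ bonds, plus one π bond, giving a steric number of 3, so it is sp2.
C5 — 4 σ bonds. Steric number 4, so sp3.
C6 is sp3: 4 σ bonds, 4 electron-density regions.
C7: 4 σ bonds; 4 regions of electron density → sp3.
C8 has 4 σ bonds: steric number 4 → sp3.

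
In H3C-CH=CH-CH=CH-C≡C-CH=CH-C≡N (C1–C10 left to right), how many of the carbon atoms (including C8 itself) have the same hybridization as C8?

C8 is sp2 (one π bond).
C1: sp3
C2: sp2 ✓
C3: sp2 ✓
C4: sp2 ✓
C5: sp2 ✓
C6: sp
C7: sp
C8: sp2 ✓
C9: sp2 ✓
C10: sp
6 carbons are sp2.

6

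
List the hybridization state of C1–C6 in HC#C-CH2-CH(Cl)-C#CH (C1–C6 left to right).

C1 sp, C2 sp, C3 sp3, C4 sp3, C5 sp, C6 sp

C1 has 2 σ bonds, plus two π bonds: steric number 2 → sp.
C2 — 2 σ bonds, plus two π bonds. Steric number 2, so sp.
C3 carries 4 σ bonds, giving a steric number of 4, so it is sp3.
C4: 4 σ bonds; 4 regions of electron density → sp3.
C5: 2 σ bonds, plus two π bonds — 2 electron domains, sp.
C6 is sp: 2 σ bonds, plus two π bonds, 2 electron-density regions.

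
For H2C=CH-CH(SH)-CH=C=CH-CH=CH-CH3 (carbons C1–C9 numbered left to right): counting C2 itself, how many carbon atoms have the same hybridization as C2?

C2 is sp2 (one π bond).
C1: sp2 ✓
C2: sp2 ✓
C3: sp3
C4: sp2 ✓
C5: sp
C6: sp2 ✓
C7: sp2 ✓
C8: sp2 ✓
C9: sp3
6 carbons are sp2.

6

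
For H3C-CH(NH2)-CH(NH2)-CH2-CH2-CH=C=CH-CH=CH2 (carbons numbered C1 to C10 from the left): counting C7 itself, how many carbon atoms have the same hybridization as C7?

C7 is sp (two π bonds).
C1: sp3
C2: sp3
C3: sp3
C4: sp3
C5: sp3
C6: sp2
C7: sp ✓
C8: sp2
C9: sp2
C10: sp2
1 carbon is sp.

1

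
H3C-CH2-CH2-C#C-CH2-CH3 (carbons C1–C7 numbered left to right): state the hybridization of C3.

sp^3

C3 has 4 σ bonds: steric number 4 → sp3.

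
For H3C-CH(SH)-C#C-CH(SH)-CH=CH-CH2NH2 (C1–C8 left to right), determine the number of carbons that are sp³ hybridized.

C1: sp3 ✓
C2: sp3 ✓
C3: sp
C4: sp
C5: sp3 ✓
C6: sp2
C7: sp2
C8: sp3 ✓
C1, C2, C5, C8 → 4 sp3 carbons.

4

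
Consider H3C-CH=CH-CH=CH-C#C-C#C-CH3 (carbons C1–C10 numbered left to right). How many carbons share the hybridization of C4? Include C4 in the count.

4

C4 is sp2 (one π bond).
C1: sp3
C2: sp2 ✓
C3: sp2 ✓
C4: sp2 ✓
C5: sp2 ✓
C6: sp
C7: sp
C8: sp
C9: sp
C10: sp3
4 carbons are sp2.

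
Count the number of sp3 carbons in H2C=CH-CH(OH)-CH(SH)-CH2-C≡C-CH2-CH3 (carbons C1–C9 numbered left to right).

5

C1: sp2
C2: sp2
C3: sp3 ✓
C4: sp3 ✓
C5: sp3 ✓
C6: sp
C7: sp
C8: sp3 ✓
C9: sp3 ✓
C3, C4, C5, C8, C9 → 5 sp3 carbons.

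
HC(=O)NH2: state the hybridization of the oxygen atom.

The oxygen atom — 1 σ bond and 2 lone pairs, plus one π bond. Steric number 3, so sp2.

sp2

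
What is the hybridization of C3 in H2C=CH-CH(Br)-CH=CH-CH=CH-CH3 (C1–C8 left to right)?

sp³

C3: 4 σ bonds; 4 regions of electron density → sp3.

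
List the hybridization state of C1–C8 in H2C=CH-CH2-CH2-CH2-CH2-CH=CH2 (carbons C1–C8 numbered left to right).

C1 sp2, C2 sp2, C3 sp3, C4 sp3, C5 sp3, C6 sp3, C7 sp2, C8 sp2

C1 carries 3 σ bonds, plus one π bond, giving a steric number of 3, so it is sp2.
C2 is sp2: 3 σ bonds, plus one π bond, 3 electron-density regions.
C3: 4 σ bonds; 4 regions of electron density → sp3.
C4: 4 σ bonds; 4 regions of electron density → sp3.
C5 has 4 σ bonds: steric number 4 → sp3.
C6 has 4 σ bonds: steric number 4 → sp3.
C7: 3 σ bonds, plus one π bond — 3 electron domains, sp2.
C8 carries 3 σ bonds, plus one π bond, giving a steric number of 3, so it is sp2.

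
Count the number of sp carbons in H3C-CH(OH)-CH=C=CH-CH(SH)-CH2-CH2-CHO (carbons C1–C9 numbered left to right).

C1: sp3
C2: sp3
C3: sp2
C4: sp ✓
C5: sp2
C6: sp3
C7: sp3
C8: sp3
C9: sp2
C4 → 1 sp carbon.

1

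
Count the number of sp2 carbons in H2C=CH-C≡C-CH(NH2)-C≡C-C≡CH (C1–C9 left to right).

C1: sp2 ✓
C2: sp2 ✓
C3: sp
C4: sp
C5: sp3
C6: sp
C7: sp
C8: sp
C9: sp
C1, C2 → 2 sp2 carbons.

2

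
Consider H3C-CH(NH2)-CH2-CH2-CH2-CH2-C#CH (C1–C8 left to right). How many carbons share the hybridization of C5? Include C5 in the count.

C5 is sp3 (only σ bonds).
C1: sp3 ✓
C2: sp3 ✓
C3: sp3 ✓
C4: sp3 ✓
C5: sp3 ✓
C6: sp3 ✓
C7: sp
C8: sp
6 carbons are sp3.

6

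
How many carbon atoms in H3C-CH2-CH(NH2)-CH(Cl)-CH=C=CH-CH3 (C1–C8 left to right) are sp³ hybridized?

C1: sp3 ✓
C2: sp3 ✓
C3: sp3 ✓
C4: sp3 ✓
C5: sp2
C6: sp
C7: sp2
C8: sp3 ✓
C1, C2, C3, C4, C8 → 5 sp3 carbons.

5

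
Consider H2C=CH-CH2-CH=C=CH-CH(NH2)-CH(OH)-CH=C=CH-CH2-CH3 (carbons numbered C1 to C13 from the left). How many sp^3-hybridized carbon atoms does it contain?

5

C1: sp2
C2: sp2
C3: sp3 ✓
C4: sp2
C5: sp
C6: sp2
C7: sp3 ✓
C8: sp3 ✓
C9: sp2
C10: sp
C11: sp2
C12: sp3 ✓
C13: sp3 ✓
C3, C7, C8, C12, C13 → 5 sp3 carbons.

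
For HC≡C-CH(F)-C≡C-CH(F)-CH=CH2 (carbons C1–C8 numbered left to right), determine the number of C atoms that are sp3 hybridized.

2

C1: sp
C2: sp
C3: sp3 ✓
C4: sp
C5: sp
C6: sp3 ✓
C7: sp2
C8: sp2
C3, C6 → 2 sp3 carbons.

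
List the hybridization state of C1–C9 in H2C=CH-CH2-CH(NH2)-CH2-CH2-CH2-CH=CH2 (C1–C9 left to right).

C1 sp2, C2 sp2, C3 sp3, C4 sp3, C5 sp3, C6 sp3, C7 sp3, C8 sp2, C9 sp2

C1 (3 σ bonds, plus one π bond) has steric number 3: sp2.
C2 carries 3 σ bonds, plus one π bond, giving a steric number of 3, so it is sp2.
C3 has 4 σ bonds: steric number 4 → sp3.
C4: 4 σ bonds; 4 regions of electron density → sp3.
C5 is sp3: 4 σ bonds, 4 electron-density regions.
C6 — 4 σ bonds. Steric number 4, so sp3.
C7 is sp3: 4 σ bonds, 4 electron-density regions.
C8: 3 σ bonds, plus one π bond; 3 regions of electron density → sp2.
C9: 3 σ bonds, plus one π bond; 3 regions of electron density → sp2.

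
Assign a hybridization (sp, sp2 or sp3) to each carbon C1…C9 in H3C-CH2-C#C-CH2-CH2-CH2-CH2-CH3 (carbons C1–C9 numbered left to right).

C1 sp3, C2 sp3, C3 sp, C4 sp, C5 sp3, C6 sp3, C7 sp3, C8 sp3, C9 sp3

C1: 4 σ bonds — 4 electron domains, sp3.
C2 — 4 σ bonds. Steric number 4, so sp3.
C3: 2 σ bonds, plus two π bonds — 2 electron domains, sp.
C4: 2 σ bonds, plus two π bonds; 2 regions of electron density → sp.
C5: 4 σ bonds; 4 regions of electron density → sp3.
C6 has 4 σ bonds: steric number 4 → sp3.
C7: 4 σ bonds — 4 electron domains, sp3.
C8 (4 σ bonds) has steric number 4: sp3.
C9 has 4 σ bonds: steric number 4 → sp3.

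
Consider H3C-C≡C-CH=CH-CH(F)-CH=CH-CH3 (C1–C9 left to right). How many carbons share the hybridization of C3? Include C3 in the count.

C3 is sp (two π bonds).
C1: sp3
C2: sp ✓
C3: sp ✓
C4: sp2
C5: sp2
C6: sp3
C7: sp2
C8: sp2
C9: sp3
2 carbons are sp.

2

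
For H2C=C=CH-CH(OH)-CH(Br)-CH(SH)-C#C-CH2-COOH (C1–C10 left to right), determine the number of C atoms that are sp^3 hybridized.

4

C1: sp2
C2: sp
C3: sp2
C4: sp3 ✓
C5: sp3 ✓
C6: sp3 ✓
C7: sp
C8: sp
C9: sp3 ✓
C10: sp2
C4, C5, C6, C9 → 4 sp3 carbons.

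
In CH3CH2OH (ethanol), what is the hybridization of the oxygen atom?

The oxygen atom: 2 σ bonds and 2 lone pairs; 4 regions of electron density → sp3.

sp³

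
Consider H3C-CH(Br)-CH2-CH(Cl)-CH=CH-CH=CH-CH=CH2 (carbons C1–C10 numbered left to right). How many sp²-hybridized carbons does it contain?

C1: sp3
C2: sp3
C3: sp3
C4: sp3
C5: sp2 ✓
C6: sp2 ✓
C7: sp2 ✓
C8: sp2 ✓
C9: sp2 ✓
C10: sp2 ✓
C5, C6, C7, C8, C9, C10 → 6 sp2 carbons.

6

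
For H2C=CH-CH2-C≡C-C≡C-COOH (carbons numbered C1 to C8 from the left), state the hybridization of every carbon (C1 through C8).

C1 sp2, C2 sp2, C3 sp3, C4 sp, C5 sp, C6 sp, C7 sp, C8 sp2

C1 has 3 σ bonds, plus one π bond: steric number 3 → sp2.
C2: 3 σ bonds, plus one π bond; 3 regions of electron density → sp2.
C3 carries 4 σ bonds, giving a steric number of 4, so it is sp3.
C4 — 2 σ bonds, plus two π bonds. Steric number 2, so sp.
C5 is sp: 2 σ bonds, plus two π bonds, 2 electron-density regions.
C6 is sp: 2 σ bonds, plus two π bonds, 2 electron-density regions.
C7 (2 σ bonds, plus two π bonds) has steric number 2: sp.
C8: 3 σ bonds, plus one π bond; 3 regions of electron density → sp2.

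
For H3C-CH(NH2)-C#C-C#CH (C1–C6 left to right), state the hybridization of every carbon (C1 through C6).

C1: 4 σ bonds — 4 electron domains, sp3.
C2 has 4 σ bonds: steric number 4 → sp3.
C3: 2 σ bonds, plus two π bonds; 2 regions of electron density → sp.
C4: 2 σ bonds, plus two π bonds; 2 regions of electron density → sp.
C5 has 2 σ bonds, plus two π bonds: steric number 2 → sp.
C6 has 2 σ bonds, plus two π bonds: steric number 2 → sp.

C1 sp3, C2 sp3, C3 sp, C4 sp, C5 sp, C6 sp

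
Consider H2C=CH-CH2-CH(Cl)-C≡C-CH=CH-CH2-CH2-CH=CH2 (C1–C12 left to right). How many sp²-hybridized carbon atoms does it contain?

6

C1: sp2 ✓
C2: sp2 ✓
C3: sp3
C4: sp3
C5: sp
C6: sp
C7: sp2 ✓
C8: sp2 ✓
C9: sp3
C10: sp3
C11: sp2 ✓
C12: sp2 ✓
C1, C2, C7, C8, C11, C12 → 6 sp2 carbons.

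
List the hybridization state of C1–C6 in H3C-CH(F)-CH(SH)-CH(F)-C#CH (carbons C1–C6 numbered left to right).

C1 sp3, C2 sp3, C3 sp3, C4 sp3, C5 sp, C6 sp

C1: 4 σ bonds; 4 regions of electron density → sp3.
C2 — 4 σ bonds. Steric number 4, so sp3.
C3 is sp3: 4 σ bonds, 4 electron-density regions.
C4 has 4 σ bonds: steric number 4 → sp3.
C5 is sp: 2 σ bonds, plus two π bonds, 2 electron-density regions.
C6 — 2 σ bonds, plus two π bonds. Steric number 2, so sp.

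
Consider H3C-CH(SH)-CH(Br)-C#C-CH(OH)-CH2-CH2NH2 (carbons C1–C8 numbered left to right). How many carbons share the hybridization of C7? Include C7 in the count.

C7 is sp3 (only σ bonds).
C1: sp3 ✓
C2: sp3 ✓
C3: sp3 ✓
C4: sp
C5: sp
C6: sp3 ✓
C7: sp3 ✓
C8: sp3 ✓
6 carbons are sp3.

6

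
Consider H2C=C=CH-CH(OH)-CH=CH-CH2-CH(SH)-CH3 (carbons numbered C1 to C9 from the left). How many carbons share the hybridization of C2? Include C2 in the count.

C2 is sp (two π bonds).
C1: sp2
C2: sp ✓
C3: sp2
C4: sp3
C5: sp2
C6: sp2
C7: sp3
C8: sp3
C9: sp3
1 carbon is sp.

1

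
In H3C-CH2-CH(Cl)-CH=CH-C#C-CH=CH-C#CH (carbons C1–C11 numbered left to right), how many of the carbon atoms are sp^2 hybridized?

4

C1: sp3
C2: sp3
C3: sp3
C4: sp2 ✓
C5: sp2 ✓
C6: sp
C7: sp
C8: sp2 ✓
C9: sp2 ✓
C10: sp
C11: sp
C4, C5, C8, C9 → 4 sp2 carbons.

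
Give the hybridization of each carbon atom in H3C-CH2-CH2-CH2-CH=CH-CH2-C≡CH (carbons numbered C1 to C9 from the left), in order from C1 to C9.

C1 (4 σ bonds) has steric number 4: sp3.
C2: 4 σ bonds; 4 regions of electron density → sp3.
C3 has 4 σ bonds: steric number 4 → sp3.
C4 (4 σ bonds) has steric number 4: sp3.
C5 is sp2: 3 σ bonds, plus one π bond, 3 electron-density regions.
C6 — 3 σ bonds, plus one π bond. Steric number 3, so sp2.
C7 (4 σ bonds) has steric number 4: sp3.
C8 is sp: 2 σ bonds, plus two π bonds, 2 electron-density regions.
C9 is sp: 2 σ bonds, plus two π bonds, 2 electron-density regions.

C1 sp3, C2 sp3, C3 sp3, C4 sp3, C5 sp2, C6 sp2, C7 sp3, C8 sp, C9 sp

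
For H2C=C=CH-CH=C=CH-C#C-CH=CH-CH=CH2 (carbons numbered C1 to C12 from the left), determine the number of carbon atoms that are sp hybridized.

4

C1: sp2
C2: sp ✓
C3: sp2
C4: sp2
C5: sp ✓
C6: sp2
C7: sp ✓
C8: sp ✓
C9: sp2
C10: sp2
C11: sp2
C12: sp2
C2, C5, C7, C8 → 4 sp carbons.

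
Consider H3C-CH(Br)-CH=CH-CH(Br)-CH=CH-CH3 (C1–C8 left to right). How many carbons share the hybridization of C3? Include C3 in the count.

C3 is sp2 (one π bond).
C1: sp3
C2: sp3
C3: sp2 ✓
C4: sp2 ✓
C5: sp3
C6: sp2 ✓
C7: sp2 ✓
C8: sp3
4 carbons are sp2.

4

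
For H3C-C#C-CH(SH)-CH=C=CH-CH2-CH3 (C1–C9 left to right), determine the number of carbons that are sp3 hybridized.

4

C1: sp3 ✓
C2: sp
C3: sp
C4: sp3 ✓
C5: sp2
C6: sp
C7: sp2
C8: sp3 ✓
C9: sp3 ✓
C1, C4, C8, C9 → 4 sp3 carbons.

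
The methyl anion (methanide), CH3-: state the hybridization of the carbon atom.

Three σ bonds + one lone pair = steric number 4 → sp3, pyramidal.

sp3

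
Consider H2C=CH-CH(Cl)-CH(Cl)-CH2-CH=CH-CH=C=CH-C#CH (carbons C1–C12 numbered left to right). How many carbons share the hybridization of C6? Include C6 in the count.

6

C6 is sp2 (one π bond).
C1: sp2 ✓
C2: sp2 ✓
C3: sp3
C4: sp3
C5: sp3
C6: sp2 ✓
C7: sp2 ✓
C8: sp2 ✓
C9: sp
C10: sp2 ✓
C11: sp
C12: sp
6 carbons are sp2.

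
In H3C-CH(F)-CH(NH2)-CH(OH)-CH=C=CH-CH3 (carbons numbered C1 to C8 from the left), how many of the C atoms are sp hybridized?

C1: sp3
C2: sp3
C3: sp3
C4: sp3
C5: sp2
C6: sp ✓
C7: sp2
C8: sp3
C6 → 1 sp carbon.

1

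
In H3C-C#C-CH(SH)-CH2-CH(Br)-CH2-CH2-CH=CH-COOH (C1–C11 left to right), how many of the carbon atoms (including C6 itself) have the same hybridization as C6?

C6 is sp3 (only σ bonds).
C1: sp3 ✓
C2: sp
C3: sp
C4: sp3 ✓
C5: sp3 ✓
C6: sp3 ✓
C7: sp3 ✓
C8: sp3 ✓
C9: sp2
C10: sp2
C11: sp2
6 carbons are sp3.

6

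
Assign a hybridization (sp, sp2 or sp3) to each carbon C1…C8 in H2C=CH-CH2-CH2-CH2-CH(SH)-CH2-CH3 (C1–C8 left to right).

C1 sp2, C2 sp2, C3 sp3, C4 sp3, C5 sp3, C6 sp3, C7 sp3, C8 sp3

C1 has 3 σ bonds, plus one π bond: steric number 3 → sp2.
C2: 3 σ bonds, plus one π bond; 3 regions of electron density → sp2.
C3 — 4 σ bonds. Steric number 4, so sp3.
C4 has 4 σ bonds: steric number 4 → sp3.
C5: 4 σ bonds — 4 electron domains, sp3.
C6: 4 σ bonds — 4 electron domains, sp3.
C7 (4 σ bonds) has steric number 4: sp3.
C8 carries 4 σ bonds, giving a steric number of 4, so it is sp3.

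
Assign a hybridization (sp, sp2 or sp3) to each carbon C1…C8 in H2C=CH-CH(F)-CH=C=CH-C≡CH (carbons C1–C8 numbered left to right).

C1: 3 σ bonds, plus one π bond; 3 regions of electron density → sp2.
C2: 3 σ bonds, plus one π bond; 3 regions of electron density → sp2.
C3 — 4 σ bonds. Steric number 4, so sp3.
C4 carries 3 σ bonds, plus one π bond, giving a steric number of 3, so it is sp2.
C5: 2 σ bonds, plus two π bonds; 2 regions of electron density → sp.
C6 has 3 σ bonds, plus one π bond: steric number 3 → sp2.
C7 has 2 σ bonds, plus two π bonds: steric number 2 → sp.
C8 — 2 σ bonds, plus two π bonds. Steric number 2, so sp.

C1 sp2, C2 sp2, C3 sp3, C4 sp2, C5 sp, C6 sp2, C7 sp, C8 sp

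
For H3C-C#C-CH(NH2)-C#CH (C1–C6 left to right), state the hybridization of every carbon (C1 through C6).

C1 — 4 σ bonds. Steric number 4, so sp3.
C2 is sp: 2 σ bonds, plus two π bonds, 2 electron-density regions.
C3: 2 σ bonds, plus two π bonds; 2 regions of electron density → sp.
C4 has 4 σ bonds: steric number 4 → sp3.
C5 is sp: 2 σ bonds, plus two π bonds, 2 electron-density regions.
C6 (2 σ bonds, plus two π bonds) has steric number 2: sp.

C1 sp3, C2 sp, C3 sp, C4 sp3, C5 sp, C6 sp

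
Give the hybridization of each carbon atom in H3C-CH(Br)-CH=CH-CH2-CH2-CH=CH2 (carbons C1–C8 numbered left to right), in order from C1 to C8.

C1 sp3, C2 sp3, C3 sp2, C4 sp2, C5 sp3, C6 sp3, C7 sp2, C8 sp2

C1 — 4 σ bonds. Steric number 4, so sp3.
C2 carries 4 σ bonds, giving a steric number of 4, so it is sp3.
C3 carries 3 σ bonds, plus one π bond, giving a steric number of 3, so it is sp2.
C4: 3 σ bonds, plus one π bond — 3 electron domains, sp2.
C5 — 4 σ bonds. Steric number 4, so sp3.
C6: 4 σ bonds; 4 regions of electron density → sp3.
C7 has 3 σ bonds, plus one π bond: steric number 3 → sp2.
C8 — 3 σ bonds, plus one π bond. Steric number 3, so sp2.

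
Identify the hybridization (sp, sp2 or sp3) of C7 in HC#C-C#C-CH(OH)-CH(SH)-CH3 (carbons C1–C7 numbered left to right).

sp³

C7 has 4 σ bonds: steric number 4 → sp3.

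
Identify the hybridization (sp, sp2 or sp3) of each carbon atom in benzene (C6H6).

sp²

Every ring carbon has three σ bonds and contributes one p electron to the aromatic π system.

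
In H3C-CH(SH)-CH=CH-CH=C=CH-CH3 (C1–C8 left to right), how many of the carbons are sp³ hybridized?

C1: sp3 ✓
C2: sp3 ✓
C3: sp2
C4: sp2
C5: sp2
C6: sp
C7: sp2
C8: sp3 ✓
C1, C2, C8 → 3 sp3 carbons.

3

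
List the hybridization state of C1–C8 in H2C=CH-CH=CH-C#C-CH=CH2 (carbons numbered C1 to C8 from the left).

C1: 3 σ bonds, plus one π bond — 3 electron domains, sp2.
C2 — 3 σ bonds, plus one π bond. Steric number 3, so sp2.
C3: 3 σ bonds, plus one π bond; 3 regions of electron density → sp2.
C4 carries 3 σ bonds, plus one π bond, giving a steric number of 3, so it is sp2.
C5 is sp: 2 σ bonds, plus two π bonds, 2 electron-density regions.
C6: 2 σ bonds, plus two π bonds; 2 regions of electron density → sp.
C7 — 3 σ bonds, plus one π bond. Steric number 3, so sp2.
C8: 3 σ bonds, plus one π bond; 3 regions of electron density → sp2.

C1 sp2, C2 sp2, C3 sp2, C4 sp2, C5 sp, C6 sp, C7 sp2, C8 sp2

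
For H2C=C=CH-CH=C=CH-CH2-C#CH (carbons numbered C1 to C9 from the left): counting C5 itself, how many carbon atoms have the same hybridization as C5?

4

C5 is sp (two π bonds).
C1: sp2
C2: sp ✓
C3: sp2
C4: sp2
C5: sp ✓
C6: sp2
C7: sp3
C8: sp ✓
C9: sp ✓
4 carbons are sp.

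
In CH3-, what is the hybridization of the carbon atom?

Three σ bonds + one lone pair = steric number 4 → sp3, pyramidal.

sp3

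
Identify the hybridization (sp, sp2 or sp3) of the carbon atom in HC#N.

sp

The carbon atom has 2 σ bonds, plus two π bonds: steric number 2 → sp.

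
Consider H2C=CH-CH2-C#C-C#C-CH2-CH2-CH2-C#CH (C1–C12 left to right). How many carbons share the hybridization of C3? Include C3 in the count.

4

C3 is sp3 (only σ bonds).
C1: sp2
C2: sp2
C3: sp3 ✓
C4: sp
C5: sp
C6: sp
C7: sp
C8: sp3 ✓
C9: sp3 ✓
C10: sp3 ✓
C11: sp
C12: sp
4 carbons are sp3.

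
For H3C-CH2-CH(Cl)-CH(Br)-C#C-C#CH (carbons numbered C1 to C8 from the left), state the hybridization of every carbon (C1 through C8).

C1 sp3, C2 sp3, C3 sp3, C4 sp3, C5 sp, C6 sp, C7 sp, C8 sp

C1 has 4 σ bonds: steric number 4 → sp3.
C2: 4 σ bonds; 4 regions of electron density → sp3.
C3 is sp3: 4 σ bonds, 4 electron-density regions.
C4: 4 σ bonds; 4 regions of electron density → sp3.
C5: 2 σ bonds, plus two π bonds; 2 regions of electron density → sp.
C6 (2 σ bonds, plus two π bonds) has steric number 2: sp.
C7: 2 σ bonds, plus two π bonds; 2 regions of electron density → sp.
C8 carries 2 σ bonds, plus two π bonds, giving a steric number of 2, so it is sp.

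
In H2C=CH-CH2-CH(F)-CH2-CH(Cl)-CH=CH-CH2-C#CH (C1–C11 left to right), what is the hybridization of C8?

sp^2

C8 (3 σ bonds, plus one π bond) has steric number 3: sp2.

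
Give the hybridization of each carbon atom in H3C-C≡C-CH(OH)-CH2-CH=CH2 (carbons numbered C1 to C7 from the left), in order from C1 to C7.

C1 sp3, C2 sp, C3 sp, C4 sp3, C5 sp3, C6 sp2, C7 sp2

C1: 4 σ bonds — 4 electron domains, sp3.
C2 has 2 σ bonds, plus two π bonds: steric number 2 → sp.
C3: 2 σ bonds, plus two π bonds; 2 regions of electron density → sp.
C4 — 4 σ bonds. Steric number 4, so sp3.
C5 has 4 σ bonds: steric number 4 → sp3.
C6 carries 3 σ bonds, plus one π bond, giving a steric number of 3, so it is sp2.
C7 is sp2: 3 σ bonds, plus one π bond, 3 electron-density regions.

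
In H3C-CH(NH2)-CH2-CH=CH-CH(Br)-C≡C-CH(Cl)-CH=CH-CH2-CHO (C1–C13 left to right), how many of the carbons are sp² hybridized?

C1: sp3
C2: sp3
C3: sp3
C4: sp2 ✓
C5: sp2 ✓
C6: sp3
C7: sp
C8: sp
C9: sp3
C10: sp2 ✓
C11: sp2 ✓
C12: sp3
C13: sp2 ✓
C4, C5, C10, C11, C13 → 5 sp2 carbons.

5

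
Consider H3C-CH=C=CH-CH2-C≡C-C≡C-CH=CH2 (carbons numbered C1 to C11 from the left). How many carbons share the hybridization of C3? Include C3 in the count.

C3 is sp (two π bonds).
C1: sp3
C2: sp2
C3: sp ✓
C4: sp2
C5: sp3
C6: sp ✓
C7: sp ✓
C8: sp ✓
C9: sp ✓
C10: sp2
C11: sp2
5 carbons are sp.

5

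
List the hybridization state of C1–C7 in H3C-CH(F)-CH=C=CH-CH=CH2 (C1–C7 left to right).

C1 is sp3: 4 σ bonds, 4 electron-density regions.
C2 is sp3: 4 σ bonds, 4 electron-density regions.
C3 — 3 σ bonds, plus one π bond. Steric number 3, so sp2.
C4 (2 σ bonds, plus two π bonds) has steric number 2: sp.
C5 (3 σ bonds, plus one π bond) has steric number 3: sp2.
C6 is sp2: 3 σ bonds, plus one π bond, 3 electron-density regions.
C7 has 3 σ bonds, plus one π bond: steric number 3 → sp2.

C1 sp3, C2 sp3, C3 sp2, C4 sp, C5 sp2, C6 sp2, C7 sp2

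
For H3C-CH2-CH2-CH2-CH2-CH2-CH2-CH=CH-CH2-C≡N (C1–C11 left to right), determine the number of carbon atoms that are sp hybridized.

C1: sp3
C2: sp3
C3: sp3
C4: sp3
C5: sp3
C6: sp3
C7: sp3
C8: sp2
C9: sp2
C10: sp3
C11: sp ✓
C11 → 1 sp carbon.

1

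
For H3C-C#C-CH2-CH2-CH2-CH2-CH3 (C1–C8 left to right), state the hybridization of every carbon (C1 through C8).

C1 sp3, C2 sp, C3 sp, C4 sp3, C5 sp3, C6 sp3, C7 sp3, C8 sp3

C1 is sp3: 4 σ bonds, 4 electron-density regions.
C2 carries 2 σ bonds, plus two π bonds, giving a steric number of 2, so it is sp.
C3: 2 σ bonds, plus two π bonds — 2 electron domains, sp.
C4 carries 4 σ bonds, giving a steric number of 4, so it is sp3.
C5 — 4 σ bonds. Steric number 4, so sp3.
C6: 4 σ bonds — 4 electron domains, sp3.
C7 is sp3: 4 σ bonds, 4 electron-density regions.
C8 has 4 σ bonds: steric number 4 → sp3.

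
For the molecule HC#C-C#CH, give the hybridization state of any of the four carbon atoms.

sp

Every carbon is part of a C≡C triple bond: two σ regions → sp.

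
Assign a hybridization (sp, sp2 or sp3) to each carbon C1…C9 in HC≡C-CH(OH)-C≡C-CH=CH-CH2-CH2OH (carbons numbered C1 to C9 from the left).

C1 has 2 σ bonds, plus two π bonds: steric number 2 → sp.
C2 carries 2 σ bonds, plus two π bonds, giving a steric number of 2, so it is sp.
C3 is sp3: 4 σ bonds, 4 electron-density regions.
C4 — 2 σ bonds, plus two π bonds. Steric number 2, so sp.
C5 is sp: 2 σ bonds, plus two π bonds, 2 electron-density regions.
C6 — 3 σ bonds, plus one π bond. Steric number 3, so sp2.
C7: 3 σ bonds, plus one π bond — 3 electron domains, sp2.
C8 carries 4 σ bonds, giving a steric number of 4, so it is sp3.
C9: 4 σ bonds; 4 regions of electron density → sp3.

C1 sp, C2 sp, C3 sp3, C4 sp, C5 sp, C6 sp2, C7 sp2, C8 sp3, C9 sp3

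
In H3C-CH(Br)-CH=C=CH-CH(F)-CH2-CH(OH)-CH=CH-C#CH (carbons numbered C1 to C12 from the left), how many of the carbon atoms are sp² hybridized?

C1: sp3
C2: sp3
C3: sp2 ✓
C4: sp
C5: sp2 ✓
C6: sp3
C7: sp3
C8: sp3
C9: sp2 ✓
C10: sp2 ✓
C11: sp
C12: sp
C3, C5, C9, C10 → 4 sp2 carbons.

4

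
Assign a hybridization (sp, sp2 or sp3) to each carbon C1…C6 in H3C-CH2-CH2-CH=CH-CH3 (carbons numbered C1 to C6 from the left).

C1 sp3, C2 sp3, C3 sp3, C4 sp2, C5 sp2, C6 sp3

C1: 4 σ bonds; 4 regions of electron density → sp3.
C2: 4 σ bonds; 4 regions of electron density → sp3.
C3: 4 σ bonds; 4 regions of electron density → sp3.
C4 — 3 σ bonds, plus one π bond. Steric number 3, so sp2.
C5: 3 σ bonds, plus one π bond — 3 electron domains, sp2.
C6 has 4 σ bonds: steric number 4 → sp3.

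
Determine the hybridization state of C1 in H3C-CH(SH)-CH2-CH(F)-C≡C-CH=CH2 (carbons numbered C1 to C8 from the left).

sp^3

C1 is sp3: 4 σ bonds, 4 electron-density regions.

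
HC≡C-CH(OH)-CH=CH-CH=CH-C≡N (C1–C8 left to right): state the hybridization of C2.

sp

C2 — 2 σ bonds, plus two π bonds. Steric number 2, so sp.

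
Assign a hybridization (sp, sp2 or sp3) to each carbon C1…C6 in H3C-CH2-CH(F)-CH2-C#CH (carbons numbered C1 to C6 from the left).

C1 sp3, C2 sp3, C3 sp3, C4 sp3, C5 sp, C6 sp

C1 — 4 σ bonds. Steric number 4, so sp3.
C2 — 4 σ bonds. Steric number 4, so sp3.
C3: 4 σ bonds — 4 electron domains, sp3.
C4 (4 σ bonds) has steric number 4: sp3.
C5: 2 σ bonds, plus two π bonds; 2 regions of electron density → sp.
C6 has 2 σ bonds, plus two π bonds: steric number 2 → sp.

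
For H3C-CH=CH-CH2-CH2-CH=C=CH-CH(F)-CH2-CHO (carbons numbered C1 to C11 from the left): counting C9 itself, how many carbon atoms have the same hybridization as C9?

5

C9 is sp3 (only σ bonds).
C1: sp3 ✓
C2: sp2
C3: sp2
C4: sp3 ✓
C5: sp3 ✓
C6: sp2
C7: sp
C8: sp2
C9: sp3 ✓
C10: sp3 ✓
C11: sp2
5 carbons are sp3.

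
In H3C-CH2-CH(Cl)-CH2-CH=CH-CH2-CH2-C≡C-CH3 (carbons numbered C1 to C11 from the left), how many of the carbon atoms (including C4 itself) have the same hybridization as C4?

7

C4 is sp3 (only σ bonds).
C1: sp3 ✓
C2: sp3 ✓
C3: sp3 ✓
C4: sp3 ✓
C5: sp2
C6: sp2
C7: sp3 ✓
C8: sp3 ✓
C9: sp
C10: sp
C11: sp3 ✓
7 carbons are sp3.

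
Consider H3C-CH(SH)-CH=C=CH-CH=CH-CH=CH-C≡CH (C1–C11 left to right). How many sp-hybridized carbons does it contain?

3

C1: sp3
C2: sp3
C3: sp2
C4: sp ✓
C5: sp2
C6: sp2
C7: sp2
C8: sp2
C9: sp2
C10: sp ✓
C11: sp ✓
C4, C10, C11 → 3 sp carbons.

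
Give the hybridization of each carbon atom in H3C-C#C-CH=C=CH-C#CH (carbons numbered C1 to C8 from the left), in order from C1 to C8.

C1 sp3, C2 sp, C3 sp, C4 sp2, C5 sp, C6 sp2, C7 sp, C8 sp

C1 is sp3: 4 σ bonds, 4 electron-density regions.
C2 carries 2 σ bonds, plus two π bonds, giving a steric number of 2, so it is sp.
C3: 2 σ bonds, plus two π bonds — 2 electron domains, sp.
C4 has 3 σ bonds, plus one π bond: steric number 3 → sp2.
C5: 2 σ bonds, plus two π bonds; 2 regions of electron density → sp.
C6 is sp2: 3 σ bonds, plus one π bond, 3 electron-density regions.
C7: 2 σ bonds, plus two π bonds; 2 regions of electron density → sp.
C8 has 2 σ bonds, plus two π bonds: steric number 2 → sp.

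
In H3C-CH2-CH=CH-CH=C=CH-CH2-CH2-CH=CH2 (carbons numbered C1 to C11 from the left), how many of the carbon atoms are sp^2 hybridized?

6

C1: sp3
C2: sp3
C3: sp2 ✓
C4: sp2 ✓
C5: sp2 ✓
C6: sp
C7: sp2 ✓
C8: sp3
C9: sp3
C10: sp2 ✓
C11: sp2 ✓
C3, C4, C5, C7, C10, C11 → 6 sp2 carbons.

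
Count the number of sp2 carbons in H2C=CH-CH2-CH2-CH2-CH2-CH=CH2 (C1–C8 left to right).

4

C1: sp2 ✓
C2: sp2 ✓
C3: sp3
C4: sp3
C5: sp3
C6: sp3
C7: sp2 ✓
C8: sp2 ✓
C1, C2, C7, C8 → 4 sp2 carbons.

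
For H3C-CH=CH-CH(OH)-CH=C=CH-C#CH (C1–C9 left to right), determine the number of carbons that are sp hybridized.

C1: sp3
C2: sp2
C3: sp2
C4: sp3
C5: sp2
C6: sp ✓
C7: sp2
C8: sp ✓
C9: sp ✓
C6, C8, C9 → 3 sp carbons.

3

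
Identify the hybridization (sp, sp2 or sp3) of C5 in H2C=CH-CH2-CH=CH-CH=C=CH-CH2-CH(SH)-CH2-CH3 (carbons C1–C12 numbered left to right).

sp2

C5: 3 σ bonds, plus one π bond; 3 regions of electron density → sp2.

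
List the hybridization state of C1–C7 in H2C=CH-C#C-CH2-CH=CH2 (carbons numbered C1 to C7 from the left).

C1 has 3 σ bonds, plus one π bond: steric number 3 → sp2.
C2 — 3 σ bonds, plus one π bond. Steric number 3, so sp2.
C3: 2 σ bonds, plus two π bonds — 2 electron domains, sp.
C4 carries 2 σ bonds, plus two π bonds, giving a steric number of 2, so it is sp.
C5 is sp3: 4 σ bonds, 4 electron-density regions.
C6 has 3 σ bonds, plus one π bond: steric number 3 → sp2.
C7: 3 σ bonds, plus one π bond — 3 electron domains, sp2.

C1 sp2, C2 sp2, C3 sp, C4 sp, C5 sp3, C6 sp2, C7 sp2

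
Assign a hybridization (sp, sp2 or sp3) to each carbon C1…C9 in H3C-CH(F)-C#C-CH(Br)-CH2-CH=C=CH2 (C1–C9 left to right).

C1 carries 4 σ bonds, giving a steric number of 4, so it is sp3.
C2 (4 σ bonds) has steric number 4: sp3.
C3: 2 σ bonds, plus two π bonds — 2 electron domains, sp.
C4 (2 σ bonds, plus two π bonds) has steric number 2: sp.
C5: 4 σ bonds; 4 regions of electron density → sp3.
C6: 4 σ bonds; 4 regions of electron density → sp3.
C7: 3 σ bonds, plus one π bond; 3 regions of electron density → sp2.
C8: 2 σ bonds, plus two π bonds; 2 regions of electron density → sp.
C9 carries 3 σ bonds, plus one π bond, giving a steric number of 3, so it is sp2.

C1 sp3, C2 sp3, C3 sp, C4 sp, C5 sp3, C6 sp3, C7 sp2, C8 sp, C9 sp2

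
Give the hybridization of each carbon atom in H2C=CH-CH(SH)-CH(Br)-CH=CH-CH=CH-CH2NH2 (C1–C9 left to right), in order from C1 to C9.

C1 sp2, C2 sp2, C3 sp3, C4 sp3, C5 sp2, C6 sp2, C7 sp2, C8 sp2, C9 sp3

C1: 3 σ bonds, plus one π bond; 3 regions of electron density → sp2.
C2 carries 3 σ bonds, plus one π bond, giving a steric number of 3, so it is sp2.
C3 has 4 σ bonds: steric number 4 → sp3.
C4 is sp3: 4 σ bonds, 4 electron-density regions.
C5 (3 σ bonds, plus one π bond) has steric number 3: sp2.
C6 is sp2: 3 σ bonds, plus one π bond, 3 electron-density regions.
C7 is sp2: 3 σ bonds, plus one π bond, 3 electron-density regions.
C8 (3 σ bonds, plus one π bond) has steric number 3: sp2.
C9: 4 σ bonds — 4 electron domains, sp3.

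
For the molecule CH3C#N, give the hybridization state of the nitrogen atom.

N has one σ bond and one lone pair: steric number 2 → sp.

sp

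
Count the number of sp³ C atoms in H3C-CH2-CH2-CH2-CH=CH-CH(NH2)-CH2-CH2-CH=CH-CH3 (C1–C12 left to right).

C1: sp3 ✓
C2: sp3 ✓
C3: sp3 ✓
C4: sp3 ✓
C5: sp2
C6: sp2
C7: sp3 ✓
C8: sp3 ✓
C9: sp3 ✓
C10: sp2
C11: sp2
C12: sp3 ✓
C1, C2, C3, C4, C7, C8, C9, C12 → 8 sp3 carbons.

8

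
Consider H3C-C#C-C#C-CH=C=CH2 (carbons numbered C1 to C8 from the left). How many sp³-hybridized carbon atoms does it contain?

C1: sp3 ✓
C2: sp
C3: sp
C4: sp
C5: sp
C6: sp2
C7: sp
C8: sp2
C1 → 1 sp3 carbon.

1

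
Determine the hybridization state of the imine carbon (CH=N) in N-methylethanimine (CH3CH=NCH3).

The imine carbon (CH=N): 3 σ bonds, plus one π bond; 3 regions of electron density → sp2.

sp²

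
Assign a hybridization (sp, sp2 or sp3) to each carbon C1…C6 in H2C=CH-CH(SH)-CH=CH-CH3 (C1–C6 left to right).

C1 sp2, C2 sp2, C3 sp3, C4 sp2, C5 sp2, C6 sp3

C1: 3 σ bonds, plus one π bond — 3 electron domains, sp2.
C2 — 3 σ bonds, plus one π bond. Steric number 3, so sp2.
C3 (4 σ bonds) has steric number 4: sp3.
C4 carries 3 σ bonds, plus one π bond, giving a steric number of 3, so it is sp2.
C5: 3 σ bonds, plus one π bond — 3 electron domains, sp2.
C6: 4 σ bonds; 4 regions of electron density → sp3.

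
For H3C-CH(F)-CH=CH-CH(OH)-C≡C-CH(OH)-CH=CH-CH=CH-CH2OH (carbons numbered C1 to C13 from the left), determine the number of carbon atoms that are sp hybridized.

C1: sp3
C2: sp3
C3: sp2
C4: sp2
C5: sp3
C6: sp ✓
C7: sp ✓
C8: sp3
C9: sp2
C10: sp2
C11: sp2
C12: sp2
C13: sp3
C6, C7 → 2 sp carbons.

2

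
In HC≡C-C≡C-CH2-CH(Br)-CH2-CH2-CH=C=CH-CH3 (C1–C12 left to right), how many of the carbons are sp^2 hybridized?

C1: sp
C2: sp
C3: sp
C4: sp
C5: sp3
C6: sp3
C7: sp3
C8: sp3
C9: sp2 ✓
C10: sp
C11: sp2 ✓
C12: sp3
C9, C11 → 2 sp2 carbons.

2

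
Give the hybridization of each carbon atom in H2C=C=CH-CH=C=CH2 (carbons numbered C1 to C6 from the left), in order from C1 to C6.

C1 sp2, C2 sp, C3 sp2, C4 sp2, C5 sp, C6 sp2

C1 carries 3 σ bonds, plus one π bond, giving a steric number of 3, so it is sp2.
C2 is sp: 2 σ bonds, plus two π bonds, 2 electron-density regions.
C3 has 3 σ bonds, plus one π bond: steric number 3 → sp2.
C4: 3 σ bonds, plus one π bond; 3 regions of electron density → sp2.
C5 — 2 σ bonds, plus two π bonds. Steric number 2, so sp.
C6 — 3 σ bonds, plus one π bond. Steric number 3, so sp2.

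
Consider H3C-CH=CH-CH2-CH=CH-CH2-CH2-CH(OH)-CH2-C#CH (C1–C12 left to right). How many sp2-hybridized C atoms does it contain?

4

C1: sp3
C2: sp2 ✓
C3: sp2 ✓
C4: sp3
C5: sp2 ✓
C6: sp2 ✓
C7: sp3
C8: sp3
C9: sp3
C10: sp3
C11: sp
C12: sp
C2, C3, C5, C6 → 4 sp2 carbons.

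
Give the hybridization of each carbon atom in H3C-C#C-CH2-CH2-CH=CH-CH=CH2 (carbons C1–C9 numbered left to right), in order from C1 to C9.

C1 sp3, C2 sp, C3 sp, C4 sp3, C5 sp3, C6 sp2, C7 sp2, C8 sp2, C9 sp2

C1: 4 σ bonds — 4 electron domains, sp3.
C2 carries 2 σ bonds, plus two π bonds, giving a steric number of 2, so it is sp.
C3: 2 σ bonds, plus two π bonds; 2 regions of electron density → sp.
C4: 4 σ bonds — 4 electron domains, sp3.
C5 carries 4 σ bonds, giving a steric number of 4, so it is sp3.
C6: 3 σ bonds, plus one π bond — 3 electron domains, sp2.
C7 (3 σ bonds, plus one π bond) has steric number 3: sp2.
C8 (3 σ bonds, plus one π bond) has steric number 3: sp2.
C9 — 3 σ bonds, plus one π bond. Steric number 3, so sp2.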